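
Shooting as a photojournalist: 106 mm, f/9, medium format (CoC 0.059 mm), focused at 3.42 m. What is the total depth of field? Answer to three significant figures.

1.10 m

Hyperfocal distance H = f²/(N·c) + f = 106²/(9 × 0.059) + 106 = 11236/0.531 + 106 ≈ 21266.1 mm ≈ 21.27 m.
Near limit Dn = s·(H − f)/(H + s − 2f) = 3420 × (21266.1 − 106) / (21266.1 + 3420 − 2 × 106) = 3420 × 21160.1 / 24474.1 ≈ 2956.9 mm.
Far limit Df = s·(H − f)/(H − s) = 3420 × (21266.1 − 106) / (21266.1 − 3420) = 3420 × 21160.1 / 17846.1 ≈ 4055.1 mm.
Depth of field = Df − Dn = 4055.1 − 2956.9 ≈ 1098.2 mm ≈ 1.10 m.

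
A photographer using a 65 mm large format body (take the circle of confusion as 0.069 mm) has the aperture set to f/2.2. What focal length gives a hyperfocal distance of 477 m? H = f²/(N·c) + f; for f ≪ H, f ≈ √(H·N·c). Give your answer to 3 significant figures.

269 mm

From H = f²/(N·c) + f, with f ≪ H: f ≈ √(H·N·c) = √(477000 × 2.2 × 0.069) = √72409 ≈ 269.1 mm.
The +f correction barely moves this — solving exactly, f² + N·c·f − N·c·H = 0 ⇒ f = (−N·c + √((N·c)² + 4·N·c·H))/2 = (−0.1518 + √289634)/2 ≈ 269.01 mm, so f ≈ 269 mm.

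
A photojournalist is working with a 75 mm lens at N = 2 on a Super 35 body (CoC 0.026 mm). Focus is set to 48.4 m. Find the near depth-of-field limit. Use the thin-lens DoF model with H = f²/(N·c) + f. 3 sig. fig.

Hyperfocal distance H = f²/(N·c) + f = 75²/(2 × 0.026) + 75 = 5625/0.052 + 75 ≈ 108248.1 mm ≈ 108.2 m.
Near limit Dn = s·(H − f)/(H + s − 2f) = 48400 × (108248.1 − 75) / (108248.1 + 48400 − 2 × 75) = 48400 × 108173.1 / 156498.1 ≈ 33455 mm ≈ 33.5 m.

33.5 m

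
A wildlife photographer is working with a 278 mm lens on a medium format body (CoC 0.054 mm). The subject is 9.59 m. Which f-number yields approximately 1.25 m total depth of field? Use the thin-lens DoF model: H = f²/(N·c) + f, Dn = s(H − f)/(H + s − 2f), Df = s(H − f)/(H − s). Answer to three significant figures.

f/9.97

Write h = H − f = f²/(N·c). The thin-lens limits are Dn = s·h/(h + (s−f)) and Df = s·h/(h − (s−f)), so DoF = Df − Dn = 2·s·(s−f)·h / (h² − (s−f)²).
That is a quadratic in h: DoF·h² − 2·s·(s−f)·h − DoF·(s−f)² = 0 ⇒ h = (s−f)·(s + √(s² + DoF²)) / DoF = 9312 × (9590 + √(9590² + 1250²)) / 1250 = 9312 × (9590 + 9671.12) / 1250 ≈ 143488 mm.
Then N = f²/(c·h) = 278² / (0.054 × 143488) = 77284 / 7748.3 ≈ 9.97.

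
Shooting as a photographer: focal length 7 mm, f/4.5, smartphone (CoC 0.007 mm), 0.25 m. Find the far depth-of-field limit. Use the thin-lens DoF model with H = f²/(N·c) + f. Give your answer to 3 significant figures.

Hyperfocal distance H = f²/(N·c) + f = 7²/(4.5 × 0.007) + 7 = 49/0.0315 + 7 ≈ 1562.6 mm ≈ 1.563 m.
Far limit Df = s·(H − f)/(H − s) = 250 × (1562.6 − 7) / (1562.6 − 250) = 250 × 1555.6 / 1312.6 ≈ 296.28 mm.

296 mm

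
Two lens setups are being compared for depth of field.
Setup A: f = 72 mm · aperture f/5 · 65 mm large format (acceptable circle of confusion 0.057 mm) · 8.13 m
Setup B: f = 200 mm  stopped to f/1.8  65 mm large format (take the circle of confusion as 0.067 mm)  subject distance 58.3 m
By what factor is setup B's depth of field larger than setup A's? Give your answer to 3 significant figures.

Setup A: H = 72²/(5×0.057) + 72 ≈ 18261.5 mm; DoF = Df − Dn = 14596.1 − 5634.1 ≈ 8962.0 mm.
Setup B: H = 200²/(1.8×0.067) + 200 ≈ 331875.0 mm; DoF = Df − Dn = 70681 − 49610 ≈ 21071 mm.
Ratio = 21071 / 8962.0 ≈ 2.35.

2.35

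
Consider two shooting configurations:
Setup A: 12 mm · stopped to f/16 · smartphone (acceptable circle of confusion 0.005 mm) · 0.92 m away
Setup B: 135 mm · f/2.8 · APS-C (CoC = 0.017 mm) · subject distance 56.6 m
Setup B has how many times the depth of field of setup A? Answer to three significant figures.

13.7

Setup A: H = 12²/(16×0.005) + 12 ≈ 1812.0 mm; DoF = Df − Dn = 1856.5 − 611.5 ≈ 1245.0 mm.
Setup B: H = 135²/(2.8×0.017) + 135 ≈ 383013.2 mm; DoF = Df − Dn = 66391 − 49326 ≈ 17065 mm.
Ratio = 17065 / 1245.0 ≈ 13.7.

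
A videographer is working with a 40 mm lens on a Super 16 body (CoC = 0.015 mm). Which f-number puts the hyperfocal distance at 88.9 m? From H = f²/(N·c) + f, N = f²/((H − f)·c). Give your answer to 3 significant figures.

Rearrange H = f²/(N·c) + f for N: N = f² / ((H − f)·c).
N = 40² / ((88900 − 40) × 0.015) = 1600 / 1333 ≈ 1.20.

f/1.20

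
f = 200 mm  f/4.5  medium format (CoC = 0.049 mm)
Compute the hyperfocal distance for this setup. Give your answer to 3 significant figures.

Hyperfocal distance H = f²/(N·c) + f = 200²/(4.5 × 0.049) + 200 = 40000/0.2205 + 200 ≈ 181605.9 mm ≈ 182 m.

182 m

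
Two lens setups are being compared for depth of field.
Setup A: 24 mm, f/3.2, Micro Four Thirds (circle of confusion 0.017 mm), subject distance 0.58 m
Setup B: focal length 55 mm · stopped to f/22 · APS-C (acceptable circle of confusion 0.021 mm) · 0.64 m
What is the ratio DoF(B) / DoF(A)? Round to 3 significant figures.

Setup A: H = 24²/(3.2×0.017) + 24 ≈ 10612.2 mm; DoF = Df − Dn = 612.144 − 551.063 ≈ 61.081 mm.
Setup B: H = 55²/(22×0.021) + 55 ≈ 6602.6 mm; DoF = Df − Dn = 702.79 − 587.51 ≈ 115.28 mm.
Ratio = 115.28 / 61.081 ≈ 1.89.

1.89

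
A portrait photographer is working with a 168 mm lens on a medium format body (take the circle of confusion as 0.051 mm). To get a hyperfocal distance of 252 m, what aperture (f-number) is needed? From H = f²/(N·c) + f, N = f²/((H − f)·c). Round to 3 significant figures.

f/2.20

Rearrange H = f²/(N·c) + f for N: N = f² / ((H − f)·c).
N = 168² / ((252000 − 168) × 0.051) = 28224 / 12843 ≈ 2.20.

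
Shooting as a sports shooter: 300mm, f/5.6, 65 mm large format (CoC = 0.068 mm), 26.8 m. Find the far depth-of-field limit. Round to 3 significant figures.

30.2 m

Hyperfocal distance H = f²/(N·c) + f = 300²/(5.6 × 0.068) + 300 = 90000/0.3808 + 300 ≈ 236644.5 mm ≈ 236.6 m.
Far limit Df = s·(H − f)/(H − s) = 26800 × (236644.5 − 300) / (236644.5 − 26800) = 26800 × 236344.5 / 209844.5 ≈ 30184 mm ≈ 30.2 m.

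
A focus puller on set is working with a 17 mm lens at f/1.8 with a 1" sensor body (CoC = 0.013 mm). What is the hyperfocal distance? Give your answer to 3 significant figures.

Hyperfocal distance H = f²/(N·c) + f = 17²/(1.8 × 0.013) + 17 = 289/0.0234 + 17 ≈ 12367.4 mm ≈ 12.4 m.

12.4 m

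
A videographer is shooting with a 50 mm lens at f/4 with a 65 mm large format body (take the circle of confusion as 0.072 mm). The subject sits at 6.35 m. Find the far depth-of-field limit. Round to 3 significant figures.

23.2 m

Hyperfocal distance H = f²/(N·c) + f = 50²/(4 × 0.072) + 50 = 2500/0.288 + 50 ≈ 8730.6 mm ≈ 8.731 m.
Far limit Df = s·(H − f)/(H − s) = 6350 × (8730.6 − 50) / (8730.6 − 6350) = 6350 × 8680.6 / 2380.6 ≈ 23155 mm ≈ 23.2 m.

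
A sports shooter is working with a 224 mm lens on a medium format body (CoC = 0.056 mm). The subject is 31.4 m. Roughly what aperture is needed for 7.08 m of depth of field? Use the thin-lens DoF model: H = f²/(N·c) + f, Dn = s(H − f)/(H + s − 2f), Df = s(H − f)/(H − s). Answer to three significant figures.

f/3.20

Write h = H − f = f²/(N·c). The thin-lens limits are Dn = s·h/(h + (s−f)) and Df = s·h/(h − (s−f)), so DoF = Df − Dn = 2·s·(s−f)·h / (h² − (s−f)²).
That is a quadratic in h: DoF·h² − 2·s·(s−f)·h − DoF·(s−f)² = 0 ⇒ h = (s−f)·(s + √(s² + DoF²)) / DoF = 31176 × (31400 + √(31400² + 7080²)) / 7080 = 31176 × (31400 + 32188.3) / 7080 ≈ 280004 mm.
Then N = f²/(c·h) = 224² / (0.056 × 280004) = 50176 / 15680 ≈ 3.20.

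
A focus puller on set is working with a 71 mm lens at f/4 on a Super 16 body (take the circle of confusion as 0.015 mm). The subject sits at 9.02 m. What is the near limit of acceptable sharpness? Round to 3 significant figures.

Hyperfocal distance H = f²/(N·c) + f = 71²/(4 × 0.015) + 71 = 5041/0.06 + 71 ≈ 84087.7 mm ≈ 84.09 m.
Near limit Dn = s·(H − f)/(H + s − 2f) = 9020 × (84087.7 − 71) / (84087.7 + 9020 − 2 × 71) = 9020 × 84016.7 / 92965.7 ≈ 8151.7 mm ≈ 8.15 m.

8.15 m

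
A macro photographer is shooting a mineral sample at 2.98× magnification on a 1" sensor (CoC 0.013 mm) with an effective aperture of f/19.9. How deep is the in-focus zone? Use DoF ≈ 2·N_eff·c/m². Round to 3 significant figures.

0.0583 mm

At magnification m, DoF ≈ 2·N_eff·c/m² = 2 × 19.9 × 0.013 / 2.98² = 0.5174 / 8.88 ≈ 0.0583 mm.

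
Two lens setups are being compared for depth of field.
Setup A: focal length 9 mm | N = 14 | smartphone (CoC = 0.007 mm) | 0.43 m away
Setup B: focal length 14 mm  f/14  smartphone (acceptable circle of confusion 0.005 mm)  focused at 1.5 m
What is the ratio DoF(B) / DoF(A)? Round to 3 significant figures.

3.75

Setup A: H = 9²/(14×0.007) + 9 ≈ 835.5 mm; DoF = Df − Dn = 876.40 − 284.89 ≈ 591.51 mm.
Setup B: H = 14²/(14×0.005) + 14 ≈ 2814.0 mm; DoF = Df − Dn = 3196.3 − 979.9 ≈ 2216.4 mm.
Ratio = 2216.4 / 591.51 ≈ 3.75.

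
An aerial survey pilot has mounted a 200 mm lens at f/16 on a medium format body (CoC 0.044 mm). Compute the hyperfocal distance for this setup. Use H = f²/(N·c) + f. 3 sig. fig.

57.0 m

Hyperfocal distance H = f²/(N·c) + f = 200²/(16 × 0.044) + 200 = 40000/0.704 + 200 ≈ 57018.2 mm ≈ 57.0 m.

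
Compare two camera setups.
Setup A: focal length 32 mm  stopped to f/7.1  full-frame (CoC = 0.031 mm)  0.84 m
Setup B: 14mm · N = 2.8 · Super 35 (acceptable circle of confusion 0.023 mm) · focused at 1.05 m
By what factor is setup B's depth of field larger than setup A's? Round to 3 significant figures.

2.69

Setup A: H = 32²/(7.1×0.031) + 32 ≈ 4684.4 mm; DoF = Df − Dn = 1016.55 − 715.70 ≈ 300.85 mm.
Setup B: H = 14²/(2.8×0.023) + 14 ≈ 3057.5 mm; DoF = Df − Dn = 1591.87 − 783.35 ≈ 808.52 mm.
Ratio = 808.52 / 300.85 ≈ 2.69.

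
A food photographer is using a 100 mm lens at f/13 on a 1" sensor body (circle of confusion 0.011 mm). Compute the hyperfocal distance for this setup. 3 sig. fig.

70.0 m

Hyperfocal distance H = f²/(N·c) + f = 100²/(13 × 0.011) + 100 = 10000/0.143 + 100 ≈ 70030.1 mm ≈ 70.0 m.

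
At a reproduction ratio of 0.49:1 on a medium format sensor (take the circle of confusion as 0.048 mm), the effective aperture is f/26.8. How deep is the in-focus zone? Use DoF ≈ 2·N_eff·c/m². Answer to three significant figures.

10.7 mm

At magnification m, DoF ≈ 2·N_eff·c/m² = 2 × 26.8 × 0.048 / 0.49² = 2.573 / 0.2401 ≈ 10.7 mm.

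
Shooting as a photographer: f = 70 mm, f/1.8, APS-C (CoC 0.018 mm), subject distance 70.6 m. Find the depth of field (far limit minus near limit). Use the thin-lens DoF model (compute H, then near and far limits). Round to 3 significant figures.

Hyperfocal distance H = f²/(N·c) + f = 70²/(1.8 × 0.018) + 70 = 4900/0.0324 + 70 ≈ 151304.6 mm ≈ 151.3 m.
Near limit Dn = s·(H − f)/(H + s − 2f) = 70600 × (151304.6 − 70) / (151304.6 + 70600 − 2 × 70) = 70600 × 151234.6 / 221764.6 ≈ 48146 mm.
Far limit Df = s·(H − f)/(H − s) = 70600 × (151304.6 − 70) / (151304.6 − 70600) = 70600 × 151234.6 / 80704.6 ≈ 132299 mm.
Depth of field = Df − Dn = 132299 − 48146 ≈ 84153 mm ≈ 84.2 m.

84.2 m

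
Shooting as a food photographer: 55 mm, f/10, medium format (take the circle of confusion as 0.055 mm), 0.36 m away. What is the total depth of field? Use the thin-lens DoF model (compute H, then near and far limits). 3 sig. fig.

40.1 mm

Hyperfocal distance H = f²/(N·c) + f = 55²/(10 × 0.055) + 55 = 3025/0.55 + 55 ≈ 5555.0 mm ≈ 5.555 m.
Near limit Dn = s·(H − f)/(H + s − 2f) = 360 × (5555.0 − 55) / (5555.0 + 360 − 2 × 55) = 360 × 5500.0 / 5805.0 ≈ 341.085 mm.
Far limit Df = s·(H − f)/(H − s) = 360 × (5555.0 − 55) / (5555.0 − 360) = 360 × 5500.0 / 5195.0 ≈ 381.136 mm.
Depth of field = Df − Dn = 381.136 − 341.085 ≈ 40.051 mm.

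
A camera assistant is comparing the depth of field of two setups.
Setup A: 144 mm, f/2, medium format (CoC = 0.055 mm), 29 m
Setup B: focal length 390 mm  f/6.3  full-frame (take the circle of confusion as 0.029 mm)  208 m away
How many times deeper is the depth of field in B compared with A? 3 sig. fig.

Setup A: H = 144²/(2×0.055) + 144 ≈ 188653.1 mm; DoF = Df − Dn = 34241.5 − 25150.1 ≈ 9091.4 mm.
Setup B: H = 390²/(6.3×0.029) + 390 ≈ 832902.3 mm; DoF = Df − Dn = 277103 − 166483 ≈ 110620 mm.
Ratio = 110620 / 9091.4 ≈ 12.2.

12.2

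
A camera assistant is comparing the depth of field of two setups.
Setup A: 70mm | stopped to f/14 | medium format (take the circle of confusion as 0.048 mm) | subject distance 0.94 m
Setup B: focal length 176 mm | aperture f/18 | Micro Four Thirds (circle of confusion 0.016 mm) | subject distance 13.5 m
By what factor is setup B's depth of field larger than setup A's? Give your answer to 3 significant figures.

Setup A: H = 70²/(14×0.048) + 70 ≈ 7361.7 mm; DoF = Df − Dn = 1067.35 − 839.80 ≈ 227.55 mm.
Setup B: H = 176²/(18×0.016) + 176 ≈ 107731.6 mm; DoF = Df − Dn = 15408.9 − 12012.0 ≈ 3396.9 mm.
Ratio = 3396.9 / 227.55 ≈ 14.9.

14.9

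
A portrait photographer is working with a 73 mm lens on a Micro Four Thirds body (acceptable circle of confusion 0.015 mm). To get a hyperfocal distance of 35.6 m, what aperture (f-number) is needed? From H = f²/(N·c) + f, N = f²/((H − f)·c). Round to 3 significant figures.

f/10

Rearrange H = f²/(N·c) + f for N: N = f² / ((H − f)·c).
N = 73² / ((35600 − 73) × 0.015) = 5329 / 532.9 ≈ 10.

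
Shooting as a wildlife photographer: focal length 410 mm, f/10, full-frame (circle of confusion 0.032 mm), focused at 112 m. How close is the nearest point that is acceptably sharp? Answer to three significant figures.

Hyperfocal distance H = f²/(N·c) + f = 410²/(10 × 0.032) + 410 = 168100/0.32 + 410 ≈ 525722.5 mm ≈ 525.7 m.
Near limit Dn = s·(H − f)/(H + s − 2f) = 112000 × (525722.5 − 410) / (525722.5 + 112000 − 2 × 410) = 112000 × 525312.5 / 636902.5 ≈ 92377 mm ≈ 92.4 m.

92.4 m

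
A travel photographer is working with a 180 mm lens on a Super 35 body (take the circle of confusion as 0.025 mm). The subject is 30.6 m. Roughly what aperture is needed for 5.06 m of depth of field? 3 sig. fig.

Write h = H − f = f²/(N·c). The thin-lens limits are Dn = s·h/(h + (s−f)) and Df = s·h/(h − (s−f)), so DoF = Df − Dn = 2·s·(s−f)·h / (h² − (s−f)²).
That is a quadratic in h: DoF·h² − 2·s·(s−f)·h − DoF·(s−f)² = 0 ⇒ h = (s−f)·(s + √(s² + DoF²)) / DoF = 30420 × (30600 + √(30600² + 5060²)) / 5060 = 30420 × (30600 + 31015.5) / 5060 ≈ 370424 mm.
Then N = f²/(c·h) = 180² / (0.025 × 370424) = 32400 / 9260.6 ≈ 3.50.

f/3.50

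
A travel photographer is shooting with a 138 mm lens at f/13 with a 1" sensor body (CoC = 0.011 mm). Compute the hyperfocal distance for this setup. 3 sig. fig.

133 m

Hyperfocal distance H = f²/(N·c) + f = 138²/(13 × 0.011) + 138 = 19044/0.143 + 138 ≈ 133312.8 mm ≈ 133 m.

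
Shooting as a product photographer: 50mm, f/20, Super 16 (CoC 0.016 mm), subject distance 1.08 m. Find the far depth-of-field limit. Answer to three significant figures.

1.24 m

Hyperfocal distance H = f²/(N·c) + f = 50²/(20 × 0.016) + 50 = 2500/0.32 + 50 ≈ 7862.5 mm ≈ 7.862 m.
Far limit Df = s·(H − f)/(H − s) = 1080 × (7862.5 − 50) / (7862.5 − 1080) = 1080 × 7812.5 / 6782.5 ≈ 1244.0 mm ≈ 1.24 m.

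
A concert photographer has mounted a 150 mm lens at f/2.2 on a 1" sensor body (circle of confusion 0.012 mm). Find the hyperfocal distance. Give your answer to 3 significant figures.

852 m

Hyperfocal distance H = f²/(N·c) + f = 150²/(2.2 × 0.012) + 150 = 22500/0.0264 + 150 ≈ 852422.7 mm ≈ 852 m.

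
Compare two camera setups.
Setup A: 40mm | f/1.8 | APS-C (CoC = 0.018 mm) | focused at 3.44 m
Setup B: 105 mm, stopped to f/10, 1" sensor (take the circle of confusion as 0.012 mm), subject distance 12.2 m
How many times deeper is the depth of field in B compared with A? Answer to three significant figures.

Setup A: H = 40²/(1.8×0.018) + 40 ≈ 49422.7 mm; DoF = Df − Dn = 3694.36 − 3218.41 ≈ 475.95 mm.
Setup B: H = 105²/(10×0.012) + 105 ≈ 91980.0 mm; DoF = Df − Dn = 14049.6 − 10780.8 ≈ 3268.8 mm.
Ratio = 3268.8 / 475.95 ≈ 6.87.

6.87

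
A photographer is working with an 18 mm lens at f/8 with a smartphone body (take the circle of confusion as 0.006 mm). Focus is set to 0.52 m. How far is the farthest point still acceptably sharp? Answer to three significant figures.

Hyperfocal distance H = f²/(N·c) + f = 18²/(8 × 0.006) + 18 = 324/0.048 + 18 ≈ 6768.0 mm ≈ 6.768 m.
Far limit Df = s·(H − f)/(H − s) = 520 × (6768.0 − 18) / (6768.0 − 520) = 520 × 6750.0 / 6248.0 ≈ 561.78 mm ≈ 0.562 m.

0.562 m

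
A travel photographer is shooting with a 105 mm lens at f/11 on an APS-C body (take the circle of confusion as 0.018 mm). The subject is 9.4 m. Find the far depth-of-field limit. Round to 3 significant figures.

11.3 m

Hyperfocal distance H = f²/(N·c) + f = 105²/(11 × 0.018) + 105 = 11025/0.198 + 105 ≈ 55786.8 mm ≈ 55.79 m.
Far limit Df = s·(H − f)/(H − s) = 9400 × (55786.8 − 105) / (55786.8 − 9400) = 9400 × 55681.8 / 46386.8 ≈ 11284 mm ≈ 11.3 m.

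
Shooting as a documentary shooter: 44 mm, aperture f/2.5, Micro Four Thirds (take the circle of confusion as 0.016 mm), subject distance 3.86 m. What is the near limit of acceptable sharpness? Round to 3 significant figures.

3.58 m

Hyperfocal distance H = f²/(N·c) + f = 44²/(2.5 × 0.016) + 44 = 1936/0.04 + 44 ≈ 48444.0 mm ≈ 48.44 m.
Near limit Dn = s·(H − f)/(H + s − 2f) = 3860 × (48444.0 − 44) / (48444.0 + 3860 − 2 × 44) = 3860 × 48400.0 / 52216.0 ≈ 3577.9 mm ≈ 3.58 m.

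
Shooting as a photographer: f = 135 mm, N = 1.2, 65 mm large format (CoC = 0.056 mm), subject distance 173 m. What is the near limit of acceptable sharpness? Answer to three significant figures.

Hyperfocal distance H = f²/(N·c) + f = 135²/(1.2 × 0.056) + 135 = 18225/0.0672 + 135 ≈ 271340.4 mm ≈ 271.3 m.
Near limit Dn = s·(H − f)/(H + s − 2f) = 173000 × (271340.4 − 135) / (271340.4 + 173000 − 2 × 135) = 173000 × 271205.4 / 444070.4 ≈ 105656 mm ≈ 106 m.

106 m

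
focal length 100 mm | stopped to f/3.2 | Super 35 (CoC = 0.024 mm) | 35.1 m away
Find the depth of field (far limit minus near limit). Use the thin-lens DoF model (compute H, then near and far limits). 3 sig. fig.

20.3 m

Hyperfocal distance H = f²/(N·c) + f = 100²/(3.2 × 0.024) + 100 = 10000/0.0768 + 100 ≈ 130308.3 mm ≈ 130.3 m.
Near limit Dn = s·(H − f)/(H + s − 2f) = 35100 × (130308.3 − 100) / (130308.3 + 35100 − 2 × 100) = 35100 × 130208.3 / 165208.3 ≈ 27664 mm.
Far limit Df = s·(H − f)/(H − s) = 35100 × (130308.3 − 100) / (130308.3 − 35100) = 35100 × 130208.3 / 95208.3 ≈ 48003 mm.
Depth of field = Df − Dn = 48003 − 27664 ≈ 20339 mm ≈ 20.3 m.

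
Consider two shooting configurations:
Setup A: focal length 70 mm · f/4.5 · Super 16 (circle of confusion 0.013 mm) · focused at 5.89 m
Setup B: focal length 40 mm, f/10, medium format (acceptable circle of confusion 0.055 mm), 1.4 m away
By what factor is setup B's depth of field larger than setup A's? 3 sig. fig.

2.04

Setup A: H = 70²/(4.5×0.013) + 70 ≈ 83830.7 mm; DoF = Df − Dn = 6329.82 − 5507.33 ≈ 822.49 mm.
Setup B: H = 40²/(10×0.055) + 40 ≈ 2949.1 mm; DoF = Df − Dn = 2629.1 − 954.0 ≈ 1675.1 mm.
Ratio = 1675.1 / 822.49 ≈ 2.04.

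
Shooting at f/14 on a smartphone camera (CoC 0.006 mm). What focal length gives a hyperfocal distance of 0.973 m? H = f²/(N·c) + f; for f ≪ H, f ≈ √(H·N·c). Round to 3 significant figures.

From H = f²/(N·c) + f, with f ≪ H: f ≈ √(H·N·c) = √(973 × 14 × 0.006) = √81.732 ≈ 9.041 mm.
Exact: f² + N·c·f − N·c·H = 0 ⇒ f = (−N·c + √((N·c)² + 4·N·c·H))/2 = (−0.084 + √326.94)/2 ≈ 8.9987 mm ≈ 9.00 mm.

9.00 mm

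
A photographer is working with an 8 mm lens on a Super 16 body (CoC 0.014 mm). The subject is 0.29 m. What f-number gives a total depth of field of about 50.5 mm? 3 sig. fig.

f/1.40

Write h = H − f = f²/(N·c). The thin-lens limits are Dn = s·h/(h + (s−f)) and Df = s·h/(h − (s−f)), so DoF = Df − Dn = 2·s·(s−f)·h / (h² − (s−f)²).
That is a quadratic in h: DoF·h² − 2·s·(s−f)·h − DoF·(s−f)² = 0 ⇒ h = (s−f)·(s + √(s² + DoF²)) / DoF = 282 × (290 + √(290² + 50.5²)) / 50.5 = 282 × (290 + 294.364) / 50.5 ≈ 3263.2 mm.
Then N = f²/(c·h) = 8² / (0.014 × 3263.2) = 64 / 45.685 ≈ 1.40.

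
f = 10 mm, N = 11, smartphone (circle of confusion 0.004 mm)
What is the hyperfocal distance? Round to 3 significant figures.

Hyperfocal distance H = f²/(N·c) + f = 10²/(11 × 0.004) + 10 = 100/0.044 + 10 ≈ 2282.7 mm ≈ 2.28 m.

2.28 m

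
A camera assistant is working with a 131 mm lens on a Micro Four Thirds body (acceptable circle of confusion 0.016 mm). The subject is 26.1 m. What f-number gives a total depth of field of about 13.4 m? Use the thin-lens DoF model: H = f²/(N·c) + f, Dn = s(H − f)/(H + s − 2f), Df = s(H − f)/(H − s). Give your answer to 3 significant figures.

f/9.98

Write h = H − f = f²/(N·c). The thin-lens limits are Dn = s·h/(h + (s−f)) and Df = s·h/(h − (s−f)), so DoF = Df − Dn = 2·s·(s−f)·h / (h² − (s−f)²).
That is a quadratic in h: DoF·h² − 2·s·(s−f)·h − DoF·(s−f)² = 0 ⇒ h = (s−f)·(s + √(s² + DoF²)) / DoF = 25969 × (26100 + √(26100² + 13400²)) / 13400 = 25969 × (26100 + 29338.9) / 13400 ≈ 107440 mm.
Then N = f²/(c·h) = 131² / (0.016 × 107440) = 17161 / 1719.0 ≈ 9.98.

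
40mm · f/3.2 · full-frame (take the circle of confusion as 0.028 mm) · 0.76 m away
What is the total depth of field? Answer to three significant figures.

61.4 mm

Hyperfocal distance H = f²/(N·c) + f = 40²/(3.2 × 0.028) + 40 = 1600/0.0896 + 40 ≈ 17897.1 mm ≈ 17.90 m.
Near limit Dn = s·(H − f)/(H + s − 2f) = 760 × (17897.1 − 40) / (17897.1 + 760 − 2 × 40) = 760 × 17857.1 / 18577.1 ≈ 730.544 mm.
Far limit Df = s·(H − f)/(H − s) = 760 × (17897.1 − 40) / (17897.1 − 760) = 760 × 17857.1 / 17137.1 ≈ 791.931 mm.
Depth of field = Df − Dn = 791.931 − 730.544 ≈ 61.387 mm.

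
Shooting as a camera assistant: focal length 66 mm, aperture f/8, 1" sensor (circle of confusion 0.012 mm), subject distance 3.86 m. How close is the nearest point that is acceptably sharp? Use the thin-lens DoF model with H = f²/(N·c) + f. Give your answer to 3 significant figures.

Hyperfocal distance H = f²/(N·c) + f = 66²/(8 × 0.012) + 66 = 4356/0.096 + 66 ≈ 45441.0 mm ≈ 45.44 m.
Near limit Dn = s·(H − f)/(H + s − 2f) = 3860 × (45441.0 − 66) / (45441.0 + 3860 − 2 × 66) = 3860 × 45375.0 / 49169.0 ≈ 3562.2 mm ≈ 3.56 m.

3.56 m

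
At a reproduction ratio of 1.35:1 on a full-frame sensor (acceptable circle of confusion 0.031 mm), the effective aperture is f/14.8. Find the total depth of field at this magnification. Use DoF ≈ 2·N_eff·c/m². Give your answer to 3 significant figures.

At magnification m, DoF ≈ 2·N_eff·c/m² = 2 × 14.8 × 0.031 / 1.35² = 0.9176 / 1.823 ≈ 0.503 mm.

0.503 mm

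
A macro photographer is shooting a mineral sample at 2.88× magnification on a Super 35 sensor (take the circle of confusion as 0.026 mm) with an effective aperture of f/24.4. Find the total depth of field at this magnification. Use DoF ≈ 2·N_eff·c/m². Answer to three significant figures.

At magnification m, DoF ≈ 2·N_eff·c/m² = 2 × 24.4 × 0.026 / 2.88² = 1.269 / 8.294 ≈ 0.153 mm.

0.153 mm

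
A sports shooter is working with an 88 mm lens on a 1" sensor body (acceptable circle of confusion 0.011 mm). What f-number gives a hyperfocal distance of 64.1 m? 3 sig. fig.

Rearrange H = f²/(N·c) + f for N: N = f² / ((H − f)·c).
N = 88² / ((64100 − 88) × 0.011) = 7744 / 704.1 ≈ 11.

f/11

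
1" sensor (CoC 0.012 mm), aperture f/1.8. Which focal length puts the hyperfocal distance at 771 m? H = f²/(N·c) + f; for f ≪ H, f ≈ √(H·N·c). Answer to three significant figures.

From H = f²/(N·c) + f, with f ≪ H: f ≈ √(H·N·c) = √(771000 × 1.8 × 0.012) = √16654 ≈ 129.0 mm.
The +f correction barely moves this — solving exactly, f² + N·c·f − N·c·H = 0 ⇒ f = (−N·c + √((N·c)² + 4·N·c·H))/2 = (−0.0216 + √66614)/2 ≈ 129.04 mm, so f ≈ 129 mm.

129 mm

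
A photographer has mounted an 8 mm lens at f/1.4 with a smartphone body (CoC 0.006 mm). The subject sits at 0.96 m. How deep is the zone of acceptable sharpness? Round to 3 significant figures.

Hyperfocal distance H = f²/(N·c) + f = 8²/(1.4 × 0.006) + 8 = 64/0.0084 + 8 ≈ 7627.0 mm ≈ 7.627 m.
Near limit Dn = s·(H − f)/(H + s − 2f) = 960 × (7627.0 − 8) / (7627.0 + 960 − 2 × 8) = 960 × 7619.0 / 8571.0 ≈ 853.37 mm.
Far limit Df = s·(H − f)/(H − s) = 960 × (7627.0 − 8) / (7627.0 − 960) = 960 × 7619.0 / 6667.0 ≈ 1097.08 mm.
Depth of field = Df − Dn = 1097.08 − 853.37 ≈ 243.71 mm.

244 mm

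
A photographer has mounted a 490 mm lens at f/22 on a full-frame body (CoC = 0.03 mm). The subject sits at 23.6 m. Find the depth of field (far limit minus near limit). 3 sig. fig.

3.01 m

Hyperfocal distance H = f²/(N·c) + f = 490²/(22 × 0.03) + 490 = 240100/0.66 + 490 ≈ 364277.9 mm ≈ 364.3 m.
Near limit Dn = s·(H − f)/(H + s − 2f) = 23600 × (364277.9 − 490) / (364277.9 + 23600 − 2 × 490) = 23600 × 363787.9 / 386897.9 ≈ 22190.3 mm.
Far limit Df = s·(H − f)/(H − s) = 23600 × (364277.9 − 490) / (364277.9 − 23600) = 23600 × 363787.9 / 340677.9 ≈ 25200.9 mm.
Depth of field = Df − Dn = 25200.9 − 22190.3 ≈ 3010.6 mm ≈ 3.01 m.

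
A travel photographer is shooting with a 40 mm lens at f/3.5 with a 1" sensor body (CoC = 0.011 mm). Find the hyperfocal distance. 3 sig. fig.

Hyperfocal distance H = f²/(N·c) + f = 40²/(3.5 × 0.011) + 40 = 1600/0.0385 + 40 ≈ 41598.4 mm ≈ 41.6 m.

41.6 m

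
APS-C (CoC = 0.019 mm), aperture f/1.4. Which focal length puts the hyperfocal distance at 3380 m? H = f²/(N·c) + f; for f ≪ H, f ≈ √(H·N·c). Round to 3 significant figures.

300 mm

From H = f²/(N·c) + f, with f ≪ H: f ≈ √(H·N·c) = √(3380000 × 1.4 × 0.019) = √89908 ≈ 299.8 mm.
The +f correction barely moves this — solving exactly, f² + N·c·f − N·c·H = 0 ⇒ f = (−N·c + √((N·c)² + 4·N·c·H))/2 = (−0.0266 + √359632)/2 ≈ 299.83 mm, so f ≈ 300 mm.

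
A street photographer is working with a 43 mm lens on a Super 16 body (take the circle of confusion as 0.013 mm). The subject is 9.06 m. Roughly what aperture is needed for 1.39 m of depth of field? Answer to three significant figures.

Write h = H − f = f²/(N·c). The thin-lens limits are Dn = s·h/(h + (s−f)) and Df = s·h/(h − (s−f)), so DoF = Df − Dn = 2·s·(s−f)·h / (h² − (s−f)²).
That is a quadratic in h: DoF·h² − 2·s·(s−f)·h − DoF·(s−f)² = 0 ⇒ h = (s−f)·(s + √(s² + DoF²)) / DoF = 9017 × (9060 + √(9060² + 1390²)) / 1390 = 9017 × (9060 + 9166.01) / 1390 ≈ 118233 mm.
Then N = f²/(c·h) = 43² / (0.013 × 118233) = 1849 / 1537.0 ≈ 1.20.

f/1.20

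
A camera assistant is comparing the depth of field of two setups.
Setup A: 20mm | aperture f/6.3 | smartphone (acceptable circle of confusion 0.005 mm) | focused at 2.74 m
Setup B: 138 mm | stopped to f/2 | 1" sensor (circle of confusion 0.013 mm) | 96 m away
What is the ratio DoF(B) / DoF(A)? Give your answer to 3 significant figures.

20.8

Setup A: H = 20²/(6.3×0.005) + 20 ≈ 12718.4 mm; DoF = Df − Dn = 3486.9 − 2256.6 ≈ 1230.3 mm.
Setup B: H = 138²/(2×0.013) + 138 ≈ 732599.5 mm; DoF = Df − Dn = 110456 − 84890 ≈ 25566 mm.
Ratio = 25566 / 1230.3 ≈ 20.8.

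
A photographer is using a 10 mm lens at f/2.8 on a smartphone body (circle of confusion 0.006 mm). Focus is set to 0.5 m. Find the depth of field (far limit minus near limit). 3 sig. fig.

82.9 mm

Hyperfocal distance H = f²/(N·c) + f = 10²/(2.8 × 0.006) + 10 = 100/0.0168 + 10 ≈ 5962.4 mm ≈ 5.962 m.
Near limit Dn = s·(H − f)/(H + s − 2f) = 500 × (5962.4 − 10) / (5962.4 + 500 − 2 × 10) = 500 × 5952.4 / 6442.4 ≈ 461.971 mm.
Far limit Df = s·(H − f)/(H − s) = 500 × (5962.4 − 10) / (5962.4 − 500) = 500 × 5952.4 / 5462.4 ≈ 544.852 mm.
Depth of field = Df − Dn = 544.852 − 461.971 ≈ 82.881 mm.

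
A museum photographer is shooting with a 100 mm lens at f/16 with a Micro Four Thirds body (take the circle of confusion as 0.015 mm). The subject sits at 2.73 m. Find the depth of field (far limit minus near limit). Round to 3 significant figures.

346 mm

Hyperfocal distance H = f²/(N·c) + f = 100²/(16 × 0.015) + 100 = 10000/0.24 + 100 ≈ 41766.7 mm ≈ 41.77 m.
Near limit Dn = s·(H − f)/(H + s − 2f) = 2730 × (41766.7 − 100) / (41766.7 + 2730 − 2 × 100) = 2730 × 41666.7 / 44296.7 ≈ 2567.91 mm.
Far limit Df = s·(H − f)/(H − s) = 2730 × (41766.7 − 100) / (41766.7 − 2730) = 2730 × 41666.7 / 39036.7 ≈ 2913.93 mm.
Depth of field = Df − Dn = 2913.93 − 2567.91 ≈ 346.02 mm.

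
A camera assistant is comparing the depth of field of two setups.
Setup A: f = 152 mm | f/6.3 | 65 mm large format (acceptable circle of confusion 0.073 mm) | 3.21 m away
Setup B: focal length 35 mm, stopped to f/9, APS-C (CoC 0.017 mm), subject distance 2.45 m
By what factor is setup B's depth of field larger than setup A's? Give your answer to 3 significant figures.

Setup A: H = 152²/(6.3×0.073) + 152 ≈ 50389.0 mm; DoF = Df − Dn = 3418.06 − 3025.81 ≈ 392.25 mm.
Setup B: H = 35²/(9×0.017) + 35 ≈ 8041.5 mm; DoF = Df − Dn = 3508.2 − 1882.3 ≈ 1625.9 mm.
Ratio = 1625.9 / 392.25 ≈ 4.15.

4.15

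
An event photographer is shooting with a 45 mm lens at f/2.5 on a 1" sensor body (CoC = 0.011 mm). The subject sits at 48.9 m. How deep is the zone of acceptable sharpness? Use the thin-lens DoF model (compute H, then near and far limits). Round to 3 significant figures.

116 m

Hyperfocal distance H = f²/(N·c) + f = 45²/(2.5 × 0.011) + 45 = 2025/0.0275 + 45 ≈ 73681.4 mm ≈ 73.68 m.
Near limit Dn = s·(H − f)/(H + s − 2f) = 48900 × (73681.4 − 45) / (73681.4 + 48900 − 2 × 45) = 48900 × 73636.4 / 122491.4 ≈ 29397 mm.
Far limit Df = s·(H − f)/(H − s) = 48900 × (73681.4 − 45) / (73681.4 − 48900) = 48900 × 73636.4 / 24781.4 ≈ 145303 mm.
Depth of field = Df − Dn = 145303 − 29397 ≈ 115906 mm ≈ 116 m.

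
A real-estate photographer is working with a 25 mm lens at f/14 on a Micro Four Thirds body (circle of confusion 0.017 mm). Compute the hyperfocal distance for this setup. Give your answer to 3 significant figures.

2.65 m

Hyperfocal distance H = f²/(N·c) + f = 25²/(14 × 0.017) + 25 = 625/0.238 + 25 ≈ 2651.1 mm ≈ 2.65 m.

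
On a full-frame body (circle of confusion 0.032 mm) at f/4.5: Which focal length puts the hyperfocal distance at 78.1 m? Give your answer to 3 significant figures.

From H = f²/(N·c) + f, with f ≪ H: f ≈ √(H·N·c) = √(78100 × 4.5 × 0.032) = √11246 ≈ 106.0 mm.
The +f correction barely moves this — solving exactly, f² + N·c·f − N·c·H = 0 ⇒ f = (−N·c + √((N·c)² + 4·N·c·H))/2 = (−0.144 + √44986)/2 ≈ 105.98 mm, so f ≈ 106 mm.

106 mm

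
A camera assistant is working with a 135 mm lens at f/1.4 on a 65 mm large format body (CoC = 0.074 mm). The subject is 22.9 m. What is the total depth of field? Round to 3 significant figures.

Hyperfocal distance H = f²/(N·c) + f = 135²/(1.4 × 0.074) + 135 = 18225/0.1036 + 135 ≈ 176052.0 mm ≈ 176.1 m.
Near limit Dn = s·(H − f)/(H + s − 2f) = 22900 × (176052.0 − 135) / (176052.0 + 22900 − 2 × 135) = 22900 × 175917.0 / 198682.0 ≈ 20276.1 mm.
Far limit Df = s·(H − f)/(H − s) = 22900 × (176052.0 − 135) / (176052.0 − 22900) = 22900 × 175917.0 / 153152.0 ≈ 26303.9 mm.
Depth of field = Df − Dn = 26303.9 − 20276.1 ≈ 6027.8 mm ≈ 6.03 m.

6.03 m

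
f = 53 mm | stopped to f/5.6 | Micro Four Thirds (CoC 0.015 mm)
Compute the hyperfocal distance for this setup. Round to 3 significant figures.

Hyperfocal distance H = f²/(N·c) + f = 53²/(5.6 × 0.015) + 53 = 2809/0.084 + 53 ≈ 33493.5 mm ≈ 33.5 m.

33.5 m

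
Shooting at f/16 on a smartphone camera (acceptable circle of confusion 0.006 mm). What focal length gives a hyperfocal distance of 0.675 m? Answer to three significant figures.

From H = f²/(N·c) + f, with f ≪ H: f ≈ √(H·N·c) = √(675 × 16 × 0.006) = √64.800 ≈ 8.050 mm.
Exact: f² + N·c·f − N·c·H = 0 ⇒ f = (−N·c + √((N·c)² + 4·N·c·H))/2 = (−0.096 + √259.21)/2 ≈ 8.0020 mm ≈ 8.00 mm.

8.00 mm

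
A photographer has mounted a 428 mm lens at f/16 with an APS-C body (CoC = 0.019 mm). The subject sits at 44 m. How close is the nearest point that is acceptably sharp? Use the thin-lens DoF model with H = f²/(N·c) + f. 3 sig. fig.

Hyperfocal distance H = f²/(N·c) + f = 428²/(16 × 0.019) + 428 = 183184/0.304 + 428 ≈ 603006.9 mm ≈ 603.0 m.
Near limit Dn = s·(H − f)/(H + s − 2f) = 44000 × (603006.9 − 428) / (603006.9 + 44000 − 2 × 428) = 44000 × 602578.9 / 646150.9 ≈ 41033 mm ≈ 41.0 m.

41.0 m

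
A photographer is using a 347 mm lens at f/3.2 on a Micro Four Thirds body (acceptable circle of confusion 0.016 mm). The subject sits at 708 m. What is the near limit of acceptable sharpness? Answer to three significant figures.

544 m

Hyperfocal distance H = f²/(N·c) + f = 347²/(3.2 × 0.016) + 347 = 120409/0.0512 + 347 ≈ 2352085.3 mm ≈ 2352 m.
Near limit Dn = s·(H − f)/(H + s − 2f) = 708000 × (2352085.3 − 347) / (2352085.3 + 708000 − 2 × 347) = 708000 × 2351738.3 / 3059391.3 ≈ 544236 mm ≈ 544 m.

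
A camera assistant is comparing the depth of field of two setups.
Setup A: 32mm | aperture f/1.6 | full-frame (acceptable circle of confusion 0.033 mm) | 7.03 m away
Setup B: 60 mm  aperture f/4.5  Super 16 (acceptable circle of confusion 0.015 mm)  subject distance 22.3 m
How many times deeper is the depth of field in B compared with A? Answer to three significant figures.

Setup A: H = 32²/(1.6×0.033) + 32 ≈ 19425.9 mm; DoF = Df − Dn = 10998.7 − 5165.9 ≈ 5832.8 mm.
Setup B: H = 60²/(4.5×0.015) + 60 ≈ 53393.3 mm; DoF = Df − Dn = 38250 − 15737 ≈ 22513 mm.
Ratio = 22513 / 5832.8 ≈ 3.86.

3.86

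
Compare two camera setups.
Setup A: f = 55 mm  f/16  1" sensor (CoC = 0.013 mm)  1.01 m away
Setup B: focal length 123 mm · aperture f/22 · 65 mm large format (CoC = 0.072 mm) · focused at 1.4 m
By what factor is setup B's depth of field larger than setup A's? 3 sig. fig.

2.86

Setup A: H = 55²/(16×0.013) + 55 ≈ 14598.3 mm; DoF = Df − Dn = 1080.98 − 947.76 ≈ 133.22 mm.
Setup B: H = 123²/(22×0.072) + 123 ≈ 9674.1 mm; DoF = Df − Dn = 1616.07 − 1234.89 ≈ 381.18 mm.
Ratio = 381.18 / 133.22 ≈ 2.86.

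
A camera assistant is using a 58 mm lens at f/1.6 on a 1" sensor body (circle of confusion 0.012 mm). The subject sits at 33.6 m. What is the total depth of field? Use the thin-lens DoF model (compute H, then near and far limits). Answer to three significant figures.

Hyperfocal distance H = f²/(N·c) + f = 58²/(1.6 × 0.012) + 58 = 3364/0.0192 + 58 ≈ 175266.3 mm ≈ 175.3 m.
Near limit Dn = s·(H − f)/(H + s − 2f) = 33600 × (175266.3 − 58) / (175266.3 + 33600 − 2 × 58) = 33600 × 175208.3 / 208750.3 ≈ 28201 mm.
Far limit Df = s·(H − f)/(H − s) = 33600 × (175266.3 − 58) / (175266.3 − 33600) = 33600 × 175208.3 / 141666.3 ≈ 41555 mm.
Depth of field = Df − Dn = 41555 − 28201 ≈ 13354 mm ≈ 13.4 m.

13.4 m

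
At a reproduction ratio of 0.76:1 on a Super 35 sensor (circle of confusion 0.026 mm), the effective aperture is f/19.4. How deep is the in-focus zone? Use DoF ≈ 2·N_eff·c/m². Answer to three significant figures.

1.75 mm

At magnification m, DoF ≈ 2·N_eff·c/m² = 2 × 19.4 × 0.026 / 0.76² = 1.009 / 0.5776 ≈ 1.75 mm.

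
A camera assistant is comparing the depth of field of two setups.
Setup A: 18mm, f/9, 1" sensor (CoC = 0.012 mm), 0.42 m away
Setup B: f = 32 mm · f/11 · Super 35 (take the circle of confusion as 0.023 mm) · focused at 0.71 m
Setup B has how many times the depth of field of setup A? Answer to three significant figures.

2.14

Setup A: H = 18²/(9×0.012) + 18 ≈ 3018.0 mm; DoF = Df − Dn = 484.99 − 370.37 ≈ 114.62 mm.
Setup B: H = 32²/(11×0.023) + 32 ≈ 4079.4 mm; DoF = Df − Dn = 852.87 − 608.13 ≈ 244.74 mm.
Ratio = 244.74 / 114.62 ≈ 2.14.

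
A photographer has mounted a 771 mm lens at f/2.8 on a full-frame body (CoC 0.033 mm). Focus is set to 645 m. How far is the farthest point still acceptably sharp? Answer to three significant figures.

Hyperfocal distance H = f²/(N·c) + f = 771²/(2.8 × 0.033) + 771 = 594441/0.0924 + 771 ≈ 6434115.2 mm ≈ 6434 m.
Far limit Df = s·(H − f)/(H − s) = 645000 × (6434115.2 − 771) / (6434115.2 − 645000) = 645000 × 6433344.2 / 5789115.2 ≈ 716777 mm ≈ 717 m.

717 m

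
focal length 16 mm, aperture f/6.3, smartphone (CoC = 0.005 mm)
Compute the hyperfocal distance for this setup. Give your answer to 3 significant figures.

Hyperfocal distance H = f²/(N·c) + f = 16²/(6.3 × 0.005) + 16 = 256/0.0315 + 16 ≈ 8143.0 mm ≈ 8.14 m.

8.14 m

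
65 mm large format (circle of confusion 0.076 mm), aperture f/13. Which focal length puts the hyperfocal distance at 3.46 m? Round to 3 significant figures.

From H = f²/(N·c) + f, with f ≪ H: f ≈ √(H·N·c) = √(3460 × 13 × 0.076) = √3418.5 ≈ 58.47 mm.
Exact: f² + N·c·f − N·c·H = 0 ⇒ f = (−N·c + √((N·c)² + 4·N·c·H))/2 = (−0.988 + √13675)/2 ≈ 57.976 mm ≈ 58.0 mm.

58.0 mm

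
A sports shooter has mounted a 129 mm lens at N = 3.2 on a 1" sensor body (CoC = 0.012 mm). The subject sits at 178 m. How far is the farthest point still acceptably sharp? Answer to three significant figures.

302 m

Hyperfocal distance H = f²/(N·c) + f = 129²/(3.2 × 0.012) + 129 = 16641/0.0384 + 129 ≈ 433488.4 mm ≈ 433.5 m.
Far limit Df = s·(H − f)/(H − s) = 178000 × (433488.4 − 129) / (433488.4 − 178000) = 178000 × 433359.4 / 255488.4 ≈ 301924 mm ≈ 302 m.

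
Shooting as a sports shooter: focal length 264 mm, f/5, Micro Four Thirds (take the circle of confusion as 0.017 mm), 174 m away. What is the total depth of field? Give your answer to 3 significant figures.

77.2 m

Hyperfocal distance H = f²/(N·c) + f = 264²/(5 × 0.017) + 264 = 69696/0.085 + 264 ≈ 820216.9 mm ≈ 820.2 m.
Near limit Dn = s·(H − f)/(H + s − 2f) = 174000 × (820216.9 − 264) / (820216.9 + 174000 − 2 × 264) = 174000 × 819952.9 / 993688.9 ≈ 143578 mm.
Far limit Df = s·(H − f)/(H − s) = 174000 × (820216.9 − 264) / (820216.9 − 174000) = 174000 × 819952.9 / 646216.9 ≈ 220780 mm.
Depth of field = Df − Dn = 220780 − 143578 ≈ 77202 mm ≈ 77.2 m.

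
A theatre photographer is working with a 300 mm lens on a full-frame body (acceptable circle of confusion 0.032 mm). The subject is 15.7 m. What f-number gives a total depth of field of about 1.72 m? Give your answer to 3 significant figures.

Write h = H − f = f²/(N·c). The thin-lens limits are Dn = s·h/(h + (s−f)) and Df = s·h/(h − (s−f)), so DoF = Df − Dn = 2·s·(s−f)·h / (h² − (s−f)²).
That is a quadratic in h: DoF·h² − 2·s·(s−f)·h − DoF·(s−f)² = 0 ⇒ h = (s−f)·(s + √(s² + DoF²)) / DoF = 15400 × (15700 + √(15700² + 1720²)) / 1720 = 15400 × (15700 + 15793.9) / 1720 ≈ 281981 mm.
Then N = f²/(c·h) = 300² / (0.032 × 281981) = 90000 / 9023.4 ≈ 9.97.

f/9.97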